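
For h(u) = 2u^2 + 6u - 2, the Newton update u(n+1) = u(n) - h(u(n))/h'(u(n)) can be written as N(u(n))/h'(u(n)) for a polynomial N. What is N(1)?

4

h'(u) = 4u + 6.
N(u) = u·h'(u) - h(u) = u·(4u + 6) - (2u^2 + 6u - 2) = 2u^2 + 2.
N(1) = 4.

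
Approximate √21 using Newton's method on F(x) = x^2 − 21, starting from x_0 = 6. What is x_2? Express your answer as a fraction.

697/152

F'(x) = 2x.
F(6) = 15, F'(6) = 12, so x_1 = 6 − 15/12 = 19/4.
F(19/4) = 25/16, F'(19/4) = 19/2, so x_2 = (19/4) − (25/16)/(19/2) = 697/152.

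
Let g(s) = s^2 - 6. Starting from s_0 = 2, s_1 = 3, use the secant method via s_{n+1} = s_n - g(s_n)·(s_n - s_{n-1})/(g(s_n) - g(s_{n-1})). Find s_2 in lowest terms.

12/5

g(2) = -2, g(3) = 3. s_2 = 3 - 3·(3 - 2)/(3 - (-2)) = 12/5.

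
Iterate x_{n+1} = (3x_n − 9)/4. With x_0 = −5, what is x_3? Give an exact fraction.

x_1 = (3·(−5) − 9)/4 = −6.
x_2 = (3·(−6) − 9)/4 = −27/4.
x_3 = (3·(−27/4) − 9)/4 = −117/16.

−117/16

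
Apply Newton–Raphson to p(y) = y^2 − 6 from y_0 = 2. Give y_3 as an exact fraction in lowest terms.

p'(y) = 2y.
p(2) = −2, p'(2) = 4, so y_1 = 2 − (−2)/4 = 5/2.
p(5/2) = 1/4, p'(5/2) = 5, so y_2 = (5/2) − (1/4)/5 = 49/20.
p(49/20) = 1/400, p'(49/20) = 49/10, so y_3 = (49/20) − (1/400)/(49/10) = 4801/1960.

4801/1960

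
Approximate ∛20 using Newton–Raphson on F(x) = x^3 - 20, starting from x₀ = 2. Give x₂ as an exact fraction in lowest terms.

F'(x) = 3x^2.
F(2) = -12, F'(2) = 12, so x₁ = 2 - (-12)/12 = 3.
F(3) = 7, F'(3) = 27, so x₂ = 3 - 7/27 = 74/27.

74/27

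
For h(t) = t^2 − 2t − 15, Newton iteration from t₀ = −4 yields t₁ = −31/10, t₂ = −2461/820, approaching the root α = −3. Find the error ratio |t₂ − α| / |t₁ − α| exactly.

t₁ − α = −31/10 − (−3) = −31/10 + 3 = −1/10, so |t₁ − α| = 1/10.
t₂ − α = −2461/820 − (−3) = −2461/820 + 3 = −1/820, so |t₂ − α| = 1/820.
Ratio = (1/820) / (1/10) = 1/82.

1/82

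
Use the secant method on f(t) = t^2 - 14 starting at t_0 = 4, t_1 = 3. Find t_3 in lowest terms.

176/47

f(4) = 2, f(3) = -5. t_2 = 3 - (-5)·(3 - 4)/((-5) - 2) = 26/7.
f(3) = -5, f(26/7) = -10/49. t_3 = (26/7) - (-10/49)·((26/7) - 3)/((-10/49) - (-5)) = 176/47.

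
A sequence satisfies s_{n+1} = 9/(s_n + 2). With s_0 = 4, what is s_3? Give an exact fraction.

s_1 = 9/(4 + 2) = 3/2.
s_2 = 9/(3/2 + 2) = 18/7.
s_3 = 9/(18/7 + 2) = 63/32.

63/32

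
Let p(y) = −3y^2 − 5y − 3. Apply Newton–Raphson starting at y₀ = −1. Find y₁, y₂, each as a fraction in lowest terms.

p'(y) = −6y − 5.
p(−1) = −1, p'(−1) = 1, so y₁ = (−1) − (−1)/1 = 0.
p(0) = −3, p'(0) = −5, so y₂ = 0 − (−3)/(−5) = −3/5.

y₁ = 0, y₂ = −3/5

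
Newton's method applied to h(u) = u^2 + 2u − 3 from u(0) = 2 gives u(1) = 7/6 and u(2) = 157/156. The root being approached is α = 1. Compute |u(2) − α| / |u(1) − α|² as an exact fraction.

3/13

u(1) − α = 7/6 − 1 = 1/6, so |u(1) − α| = 1/6.
u(2) − α = 157/156 − 1 = 1/156, so |u(2) − α| = 1/156.
|u(1) − α|² = 1/36.
Ratio = (1/156) / (1/36) = 3/13.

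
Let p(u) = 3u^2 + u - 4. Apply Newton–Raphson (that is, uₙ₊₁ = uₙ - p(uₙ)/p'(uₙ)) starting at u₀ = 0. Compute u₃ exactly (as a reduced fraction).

10612/8425

p'(u) = 6u + 1.
p(0) = -4, p'(0) = 1, so u₁ = 0 - (-4)/1 = 4.
p(4) = 48, p'(4) = 25, so u₂ = 4 - 48/25 = 52/25.
p(52/25) = 6912/625, p'(52/25) = 337/25, so u₃ = (52/25) - (6912/625)/(337/25) = 10612/8425.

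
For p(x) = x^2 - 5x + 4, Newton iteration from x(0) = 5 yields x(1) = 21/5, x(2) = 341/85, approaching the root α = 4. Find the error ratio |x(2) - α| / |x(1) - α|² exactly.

5/17

x(1) - α = 21/5 - 4 = 1/5, so |x(1) - α| = 1/5.
x(2) - α = 341/85 - 4 = 1/85, so |x(2) - α| = 1/85.
|x(1) - α|² = 1/25.
Ratio = (1/85) / (1/25) = 5/17.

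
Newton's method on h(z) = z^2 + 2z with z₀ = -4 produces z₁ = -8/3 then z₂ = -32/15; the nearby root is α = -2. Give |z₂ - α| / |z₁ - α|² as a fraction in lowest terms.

z₁ - α = -8/3 - (-2) = -8/3 + 2 = -2/3, so |z₁ - α| = 2/3.
z₂ - α = -32/15 - (-2) = -32/15 + 2 = -2/15, so |z₂ - α| = 2/15.
|z₁ - α|² = 4/9.
Ratio = (2/15) / (4/9) = 3/10.

3/10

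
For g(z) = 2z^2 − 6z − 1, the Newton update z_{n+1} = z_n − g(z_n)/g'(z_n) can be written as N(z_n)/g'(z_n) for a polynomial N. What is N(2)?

9

g'(z) = 4z − 6.
N(z) = z·g'(z) − g(z) = z·(4z − 6) − (2z^2 − 6z − 1) = 2z^2 + 1.
N(2) = 9.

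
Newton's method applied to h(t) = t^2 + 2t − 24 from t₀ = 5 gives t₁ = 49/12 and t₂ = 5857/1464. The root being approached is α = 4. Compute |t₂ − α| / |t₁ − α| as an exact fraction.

1/122

t₁ − α = 49/12 − 4 = 1/12, so |t₁ − α| = 1/12.
t₂ − α = 5857/1464 − 4 = 1/1464, so |t₂ − α| = 1/1464.
Ratio = (1/1464) / (1/12) = 1/122.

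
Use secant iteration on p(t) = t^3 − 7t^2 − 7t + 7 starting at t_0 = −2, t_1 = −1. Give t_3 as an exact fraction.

−464/317

p(−2) = −15, p(−1) = 6. t_2 = (−1) − 6·((−1) − (−2))/(6 − (−15)) = −9/7.
p(−1) = 6, p(−9/7) = 790/343. t_3 = (−9/7) − (790/343)·((−9/7) − (−1))/((790/343) − 6) = −464/317.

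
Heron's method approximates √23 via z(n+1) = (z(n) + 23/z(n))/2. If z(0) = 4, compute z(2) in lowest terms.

z(1) = (4 + 23/4)/2 = 39/8.
z(2) = (39/8 + 23/(39/8))/2 = 2993/624.

2993/624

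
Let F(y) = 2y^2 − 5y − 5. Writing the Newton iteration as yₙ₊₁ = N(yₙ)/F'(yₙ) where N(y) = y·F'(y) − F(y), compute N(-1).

F'(y) = 4y − 5.
N(y) = y·F'(y) − F(y) = y·(4y − 5) − (2y^2 − 5y − 5) = 2y^2 + 5.
N(-1) = 7.

7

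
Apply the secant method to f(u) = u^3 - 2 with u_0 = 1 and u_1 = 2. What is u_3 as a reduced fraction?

f(1) = -1, f(2) = 6. u_2 = 2 - 6·(2 - 1)/(6 - (-1)) = 8/7.
f(2) = 6, f(8/7) = -174/343. u_3 = (8/7) - (-174/343)·((8/7) - 2)/((-174/343) - 6) = 75/62.

75/62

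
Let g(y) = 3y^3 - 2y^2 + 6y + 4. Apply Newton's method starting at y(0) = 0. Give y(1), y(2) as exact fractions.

y(1) = -2/3, y(2) = -10/19

g'(y) = 9y^2 - 4y + 6.
g(0) = 4, g'(0) = 6, so y(1) = 0 - 4/6 = -2/3.
g(-2/3) = -16/9, g'(-2/3) = 38/3, so y(2) = (-2/3) - (-16/9)/(38/3) = -10/19.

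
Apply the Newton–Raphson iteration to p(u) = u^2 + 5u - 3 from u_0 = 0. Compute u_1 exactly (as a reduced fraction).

3/5

p'(u) = 2u + 5.
p(0) = -3, p'(0) = 5, so u_1 = 0 - (-3)/5 = 3/5.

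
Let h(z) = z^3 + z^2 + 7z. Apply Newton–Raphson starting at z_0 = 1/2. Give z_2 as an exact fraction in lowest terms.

h'(z) = 3z^2 + 2z + 7.
h(1/2) = 31/8, h'(1/2) = 35/4, so z_1 = (1/2) - (31/8)/(35/4) = 2/35.
h(2/35) = 17298/42875, h'(2/35) = 8727/1225, so z_2 = (2/35) - (17298/42875)/(8727/1225) = 52/101815.

52/101815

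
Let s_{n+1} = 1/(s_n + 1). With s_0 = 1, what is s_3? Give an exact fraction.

3/5

s_1 = 1/(1 + 1) = 1/2.
s_2 = 1/(1/2 + 1) = 2/3.
s_3 = 1/(2/3 + 1) = 3/5.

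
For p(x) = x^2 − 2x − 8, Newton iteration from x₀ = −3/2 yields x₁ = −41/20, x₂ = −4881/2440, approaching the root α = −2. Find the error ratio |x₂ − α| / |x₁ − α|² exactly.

10/61

x₁ − α = −41/20 − (−2) = −41/20 + 2 = −1/20, so |x₁ − α| = 1/20.
x₂ − α = −4881/2440 − (−2) = −4881/2440 + 2 = −1/2440, so |x₂ − α| = 1/2440.
|x₁ − α|² = 1/400.
Ratio = (1/2440) / (1/400) = 10/61.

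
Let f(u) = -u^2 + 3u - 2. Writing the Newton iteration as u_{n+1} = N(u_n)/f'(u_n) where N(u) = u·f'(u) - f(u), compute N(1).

f'(u) = -2u + 3.
N(u) = u·f'(u) - f(u) = u·(-2u + 3) - (-u^2 + 3u - 2) = -u^2 + 2.
N(1) = 1.

1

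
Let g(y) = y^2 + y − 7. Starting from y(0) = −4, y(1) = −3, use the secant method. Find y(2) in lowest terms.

g(−4) = 5, g(−3) = −1. y(2) = (−3) − (−1)·((−3) − (−4))/((−1) − 5) = −19/6.

−19/6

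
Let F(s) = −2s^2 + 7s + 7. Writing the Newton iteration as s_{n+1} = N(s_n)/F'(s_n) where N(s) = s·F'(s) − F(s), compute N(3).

−25

F'(s) = −4s + 7.
N(s) = s·F'(s) − F(s) = s·(−4s + 7) − (−2s^2 + 7s + 7) = −2s^2 − 7.
N(3) = −25.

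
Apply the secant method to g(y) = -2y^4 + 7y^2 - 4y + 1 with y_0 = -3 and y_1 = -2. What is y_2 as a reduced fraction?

-187/91

g(-3) = -86, g(-2) = 5. y_2 = (-2) - 5·((-2) - (-3))/(5 - (-86)) = -187/91.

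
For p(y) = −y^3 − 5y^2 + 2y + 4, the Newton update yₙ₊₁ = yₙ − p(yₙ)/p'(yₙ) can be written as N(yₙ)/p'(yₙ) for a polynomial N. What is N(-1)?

p'(y) = −3y^2 − 10y + 2.
N(y) = y·p'(y) − p(y) = y·(−3y^2 − 10y + 2) − (−y^3 − 5y^2 + 2y + 4) = −2y^3 − 5y^2 − 4.
N(-1) = −7.

−7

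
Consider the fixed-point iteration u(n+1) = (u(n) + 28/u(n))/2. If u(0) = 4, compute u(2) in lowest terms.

u(1) = (4 + 28/4)/2 = 11/2.
u(2) = (11/2 + 28/(11/2))/2 = 233/44.

233/44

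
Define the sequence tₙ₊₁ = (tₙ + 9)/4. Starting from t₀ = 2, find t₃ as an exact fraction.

191/64

t₁ = (2 + 9)/4 = 11/4.
t₂ = ((11/4) + 9)/4 = 47/16.
t₃ = ((47/16) + 9)/4 = 191/64.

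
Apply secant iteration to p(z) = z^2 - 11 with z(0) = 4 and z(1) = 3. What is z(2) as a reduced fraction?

23/7

p(4) = 5, p(3) = -2. z(2) = 3 - (-2)·(3 - 4)/((-2) - 5) = 23/7.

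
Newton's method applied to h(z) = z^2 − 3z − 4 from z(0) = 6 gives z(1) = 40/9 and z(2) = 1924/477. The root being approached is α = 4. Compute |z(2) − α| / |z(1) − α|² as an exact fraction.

z(1) − α = 40/9 − 4 = 4/9, so |z(1) − α| = 4/9.
z(2) − α = 1924/477 − 4 = 16/477, so |z(2) − α| = 16/477.
|z(1) − α|² = 16/81.
Ratio = (16/477) / (16/81) = 9/53.

9/53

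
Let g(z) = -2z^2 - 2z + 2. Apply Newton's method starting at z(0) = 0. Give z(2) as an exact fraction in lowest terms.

2/3

g'(z) = -4z - 2.
g(0) = 2, g'(0) = -2, so z(1) = 0 - 2/(-2) = 1.
g(1) = -2, g'(1) = -6, so z(2) = 1 - (-2)/(-6) = 2/3.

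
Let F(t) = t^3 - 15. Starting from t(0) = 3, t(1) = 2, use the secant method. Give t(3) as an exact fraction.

12885/5179

F(3) = 12, F(2) = -7. t(2) = 2 - (-7)·(2 - 3)/((-7) - 12) = 45/19.
F(2) = -7, F(45/19) = -11760/6859. t(3) = (45/19) - (-11760/6859)·((45/19) - 2)/((-11760/6859) - (-7)) = 12885/5179.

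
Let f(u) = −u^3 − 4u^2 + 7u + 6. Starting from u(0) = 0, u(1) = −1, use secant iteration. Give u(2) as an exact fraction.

−3/5

f(0) = 6, f(−1) = −4. u(2) = (−1) − (−4)·((−1) − 0)/((−4) − 6) = −3/5.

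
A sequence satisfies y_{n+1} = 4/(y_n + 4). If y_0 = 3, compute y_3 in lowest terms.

32/39

y_1 = 4/(3 + 4) = 4/7.
y_2 = 4/(4/7 + 4) = 7/8.
y_3 = 4/(7/8 + 4) = 32/39.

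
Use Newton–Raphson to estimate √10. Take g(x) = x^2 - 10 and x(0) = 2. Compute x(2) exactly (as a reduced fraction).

g'(x) = 2x.
g(2) = -6, g'(2) = 4, so x(1) = 2 - (-6)/4 = 7/2.
g(7/2) = 9/4, g'(7/2) = 7, so x(2) = (7/2) - (9/4)/7 = 89/28.

89/28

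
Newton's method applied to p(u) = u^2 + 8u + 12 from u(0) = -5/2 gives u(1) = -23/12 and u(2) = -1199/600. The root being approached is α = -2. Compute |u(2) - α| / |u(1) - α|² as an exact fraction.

u(1) - α = -23/12 - (-2) = -23/12 + 2 = 1/12, so |u(1) - α| = 1/12.
u(2) - α = -1199/600 - (-2) = -1199/600 + 2 = 1/600, so |u(2) - α| = 1/600.
|u(1) - α|² = 1/144.
Ratio = (1/600) / (1/144) = 6/25.

6/25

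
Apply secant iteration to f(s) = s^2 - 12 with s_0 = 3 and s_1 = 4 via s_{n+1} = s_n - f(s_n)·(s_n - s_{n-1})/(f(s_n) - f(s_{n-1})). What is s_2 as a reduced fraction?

f(3) = -3, f(4) = 4. s_2 = 4 - 4·(4 - 3)/(4 - (-3)) = 24/7.

24/7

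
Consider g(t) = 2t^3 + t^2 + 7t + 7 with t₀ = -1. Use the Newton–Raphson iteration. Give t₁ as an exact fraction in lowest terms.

g'(t) = 6t^2 + 2t + 7.
g(-1) = -1, g'(-1) = 11, so t₁ = (-1) - (-1)/11 = -10/11.

-10/11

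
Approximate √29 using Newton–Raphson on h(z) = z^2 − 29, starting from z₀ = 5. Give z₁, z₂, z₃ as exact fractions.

h'(z) = 2z.
h(5) = −4, h'(5) = 10, so z₁ = 5 − (−4)/10 = 27/5.
h(27/5) = 4/25, h'(27/5) = 54/5, so z₂ = (27/5) − (4/25)/(54/5) = 727/135.
h(727/135) = 4/18225, h'(727/135) = 1454/135, so z₃ = (727/135) − (4/18225)/(1454/135) = 528527/98145.

z₁ = 27/5, z₂ = 727/135, z₃ = 528527/98145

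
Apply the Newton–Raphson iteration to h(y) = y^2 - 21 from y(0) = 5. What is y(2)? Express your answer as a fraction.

527/115

h'(y) = 2y.
h(5) = 4, h'(5) = 10, so y(1) = 5 - 4/10 = 23/5.
h(23/5) = 4/25, h'(23/5) = 46/5, so y(2) = (23/5) - (4/25)/(46/5) = 527/115.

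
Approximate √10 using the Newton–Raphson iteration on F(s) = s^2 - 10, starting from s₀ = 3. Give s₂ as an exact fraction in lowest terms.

F'(s) = 2s.
F(3) = -1, F'(3) = 6, so s₁ = 3 - (-1)/6 = 19/6.
F(19/6) = 1/36, F'(19/6) = 19/3, so s₂ = (19/6) - (1/36)/(19/3) = 721/228.

721/228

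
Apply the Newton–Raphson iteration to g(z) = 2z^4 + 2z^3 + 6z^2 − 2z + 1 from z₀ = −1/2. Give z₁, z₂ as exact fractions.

z₁ = −1/20, z₂ = 26279/68960

g'(z) = 8z^3 + 6z^2 + 12z − 2.
g(−1/2) = 27/8, g'(−1/2) = −15/2, so z₁ = (−1/2) − (27/8)/(−15/2) = −1/20.
g(−1/20) = 89181/80000, g'(−1/20) = −1293/500, so z₂ = (−1/20) − (89181/80000)/(−1293/500) = 26279/68960.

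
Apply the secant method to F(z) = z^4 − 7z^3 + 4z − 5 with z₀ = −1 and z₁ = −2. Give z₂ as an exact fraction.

−61/60

F(−1) = −1, F(−2) = 59. z₂ = (−2) − 59·((−2) − (−1))/(59 − (−1)) = −61/60.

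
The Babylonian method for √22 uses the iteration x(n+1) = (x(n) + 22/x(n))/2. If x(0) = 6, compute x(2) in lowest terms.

x(1) = (6 + 22/6)/2 = 29/6.
x(2) = (29/6 + 22/(29/6))/2 = 1633/348.

1633/348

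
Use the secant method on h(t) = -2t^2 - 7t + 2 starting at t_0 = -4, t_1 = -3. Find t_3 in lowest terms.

-34/9

h(-4) = -2, h(-3) = 5. t_2 = (-3) - 5·((-3) - (-4))/(5 - (-2)) = -26/7.
h(-3) = 5, h(-26/7) = 20/49. t_3 = (-26/7) - (20/49)·((-26/7) - (-3))/((20/49) - 5) = -34/9.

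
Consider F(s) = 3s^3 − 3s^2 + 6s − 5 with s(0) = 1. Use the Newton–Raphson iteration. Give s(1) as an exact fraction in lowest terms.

F'(s) = 9s^2 − 6s + 6.
F(1) = 1, F'(1) = 9, so s(1) = 1 − 1/9 = 8/9.

8/9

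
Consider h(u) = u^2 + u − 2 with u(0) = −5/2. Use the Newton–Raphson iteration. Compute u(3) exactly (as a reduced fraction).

h'(u) = 2u + 1.
h(−5/2) = 7/4, h'(−5/2) = −4, so u(1) = (−5/2) − (7/4)/(−4) = −33/16.
h(−33/16) = 49/256, h'(−33/16) = −25/8, so u(2) = (−33/16) − (49/256)/(−25/8) = −1601/800.
h(−1601/800) = 2401/640000, h'(−1601/800) = −1201/400, so u(3) = (−1601/800) − (2401/640000)/(−1201/400) = −3843201/1921600.

−3843201/1921600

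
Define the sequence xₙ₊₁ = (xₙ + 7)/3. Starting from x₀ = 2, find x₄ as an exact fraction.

x₁ = (2 + 7)/3 = 3.
x₂ = (3 + 7)/3 = 10/3.
x₃ = ((10/3) + 7)/3 = 31/9.
x₄ = ((31/9) + 7)/3 = 94/27.

94/27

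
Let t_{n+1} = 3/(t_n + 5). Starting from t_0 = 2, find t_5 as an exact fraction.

3507/6478

t_1 = 3/(2 + 5) = 3/7.
t_2 = 3/(3/7 + 5) = 21/38.
t_3 = 3/(21/38 + 5) = 114/211.
t_4 = 3/(114/211 + 5) = 633/1169.
t_5 = 3/(633/1169 + 5) = 3507/6478.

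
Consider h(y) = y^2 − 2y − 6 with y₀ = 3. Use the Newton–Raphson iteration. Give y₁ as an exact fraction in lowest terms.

15/4

h'(y) = 2y − 2.
h(3) = −3, h'(3) = 4, so y₁ = 3 − (−3)/4 = 15/4.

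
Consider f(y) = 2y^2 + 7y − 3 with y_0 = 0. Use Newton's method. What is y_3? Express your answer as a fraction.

f'(y) = 4y + 7.
f(0) = −3, f'(0) = 7, so y_1 = 0 − (−3)/7 = 3/7.
f(3/7) = 18/49, f'(3/7) = 61/7, so y_2 = (3/7) − (18/49)/(61/7) = 165/427.
f(165/427) = 648/182329, f'(165/427) = 3649/427, so y_3 = (165/427) − (648/182329)/(3649/427) = 601437/1558123.

601437/1558123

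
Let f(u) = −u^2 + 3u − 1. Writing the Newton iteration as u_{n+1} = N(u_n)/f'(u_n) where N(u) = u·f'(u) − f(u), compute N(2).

−3

f'(u) = −2u + 3.
N(u) = u·f'(u) − f(u) = u·(−2u + 3) − (−u^2 + 3u − 1) = −u^2 + 1.
N(2) = −3.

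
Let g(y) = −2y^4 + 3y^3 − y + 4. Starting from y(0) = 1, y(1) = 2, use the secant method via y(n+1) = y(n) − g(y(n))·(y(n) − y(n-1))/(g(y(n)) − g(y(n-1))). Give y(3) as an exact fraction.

1531/953

g(1) = 4, g(2) = −6. y(2) = 2 − (−6)·(2 − 1)/((−6) − 4) = 7/5.
g(2) = −6, g(7/5) = 1968/625. y(3) = (7/5) − (1968/625)·((7/5) − 2)/((1968/625) − (−6)) = 1531/953.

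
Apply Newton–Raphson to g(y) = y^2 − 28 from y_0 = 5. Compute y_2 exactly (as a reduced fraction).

5609/1060

g'(y) = 2y.
g(5) = −3, g'(5) = 10, so y_1 = 5 − (−3)/10 = 53/10.
g(53/10) = 9/100, g'(53/10) = 53/5, so y_2 = (53/10) − (9/100)/(53/5) = 5609/1060.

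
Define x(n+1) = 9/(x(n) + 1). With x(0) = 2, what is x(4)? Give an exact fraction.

117/49

x(1) = 9/(2 + 1) = 3.
x(2) = 9/(3 + 1) = 9/4.
x(3) = 9/(9/4 + 1) = 36/13.
x(4) = 9/(36/13 + 1) = 117/49.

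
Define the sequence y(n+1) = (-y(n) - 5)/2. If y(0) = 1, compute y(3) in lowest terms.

-2

y(1) = (-1 - 5)/2 = -3.
y(2) = (-(-3) - 5)/2 = -1.
y(3) = (-(-1) - 5)/2 = -2.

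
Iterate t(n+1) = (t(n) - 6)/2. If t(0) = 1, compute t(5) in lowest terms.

-185/32

t(1) = (1 - 6)/2 = -5/2.
t(2) = ((-5/2) - 6)/2 = -17/4.
t(3) = ((-17/4) - 6)/2 = -41/8.
t(4) = ((-41/8) - 6)/2 = -89/16.
t(5) = ((-89/16) - 6)/2 = -185/32.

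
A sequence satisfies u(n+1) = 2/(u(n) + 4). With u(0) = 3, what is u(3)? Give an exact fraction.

u(1) = 2/(3 + 4) = 2/7.
u(2) = 2/(2/7 + 4) = 7/15.
u(3) = 2/(7/15 + 4) = 30/67.

30/67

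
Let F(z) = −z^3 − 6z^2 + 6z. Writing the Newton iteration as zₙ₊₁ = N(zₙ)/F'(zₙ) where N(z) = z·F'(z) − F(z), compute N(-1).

F'(z) = −3z^2 − 12z + 6.
N(z) = z·F'(z) − F(z) = z·(−3z^2 − 12z + 6) − (−z^3 − 6z^2 + 6z) = −2z^3 − 6z^2.
N(-1) = −4.

−4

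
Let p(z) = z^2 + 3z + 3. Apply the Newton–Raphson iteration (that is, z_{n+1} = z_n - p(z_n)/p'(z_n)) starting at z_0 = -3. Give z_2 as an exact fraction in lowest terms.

p'(z) = 2z + 3.
p(-3) = 3, p'(-3) = -3, so z_1 = (-3) - 3/(-3) = -2.
p(-2) = 1, p'(-2) = -1, so z_2 = (-2) - 1/(-1) = -1.

-1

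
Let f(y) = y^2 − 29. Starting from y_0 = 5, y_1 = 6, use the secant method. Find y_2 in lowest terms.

f(5) = −4, f(6) = 7. y_2 = 6 − 7·(6 − 5)/(7 − (−4)) = 59/11.

59/11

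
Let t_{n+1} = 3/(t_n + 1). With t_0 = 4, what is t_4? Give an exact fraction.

69/47

t_1 = 3/(4 + 1) = 3/5.
t_2 = 3/(3/5 + 1) = 15/8.
t_3 = 3/(15/8 + 1) = 24/23.
t_4 = 3/(24/23 + 1) = 69/47.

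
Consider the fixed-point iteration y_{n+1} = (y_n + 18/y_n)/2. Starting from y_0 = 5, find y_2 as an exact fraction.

3649/860

y_1 = (5 + 18/5)/2 = 43/10.
y_2 = (43/10 + 18/(43/10))/2 = 3649/860.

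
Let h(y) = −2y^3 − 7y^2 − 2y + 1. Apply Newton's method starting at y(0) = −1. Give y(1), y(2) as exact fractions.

y(1) = −2/3, y(2) = −79/126

h'(y) = −6y^2 − 14y − 2.
h(−1) = −2, h'(−1) = 6, so y(1) = (−1) − (−2)/6 = −2/3.
h(−2/3) = −5/27, h'(−2/3) = 14/3, so y(2) = (−2/3) − (−5/27)/(14/3) = −79/126.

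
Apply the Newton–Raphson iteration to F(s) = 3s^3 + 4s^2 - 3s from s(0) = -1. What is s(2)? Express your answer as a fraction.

F'(s) = 9s^2 + 8s - 3.
F(-1) = 4, F'(-1) = -2, so s(1) = (-1) - 4/(-2) = 1.
F(1) = 4, F'(1) = 14, so s(2) = 1 - 4/14 = 5/7.

5/7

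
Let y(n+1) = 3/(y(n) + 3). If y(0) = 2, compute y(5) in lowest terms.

y(1) = 3/(2 + 3) = 3/5.
y(2) = 3/(3/5 + 3) = 5/6.
y(3) = 3/(5/6 + 3) = 18/23.
y(4) = 3/(18/23 + 3) = 23/29.
y(5) = 3/(23/29 + 3) = 87/110.

87/110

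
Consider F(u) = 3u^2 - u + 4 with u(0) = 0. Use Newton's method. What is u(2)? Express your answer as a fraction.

F'(u) = 6u - 1.
F(0) = 4, F'(0) = -1, so u(1) = 0 - 4/(-1) = 4.
F(4) = 48, F'(4) = 23, so u(2) = 4 - 48/23 = 44/23.

44/23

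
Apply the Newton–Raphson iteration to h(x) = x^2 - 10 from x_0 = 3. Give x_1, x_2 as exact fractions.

h'(x) = 2x.
h(3) = -1, h'(3) = 6, so x_1 = 3 - (-1)/6 = 19/6.
h(19/6) = 1/36, h'(19/6) = 19/3, so x_2 = (19/6) - (1/36)/(19/3) = 721/228.

x_1 = 19/6, x_2 = 721/228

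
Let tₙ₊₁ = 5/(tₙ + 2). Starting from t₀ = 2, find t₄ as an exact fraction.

230/157

t₁ = 5/(2 + 2) = 5/4.
t₂ = 5/(5/4 + 2) = 20/13.
t₃ = 5/(20/13 + 2) = 65/46.
t₄ = 5/(65/46 + 2) = 230/157.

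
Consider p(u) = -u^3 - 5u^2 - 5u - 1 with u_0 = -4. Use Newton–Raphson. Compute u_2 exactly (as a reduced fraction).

p'(u) = -3u^2 - 10u - 5.
p(-4) = 3, p'(-4) = -13, so u_1 = (-4) - 3/(-13) = -49/13.
p(-49/13) = 792/2197, p'(-49/13) = -1678/169, so u_2 = (-49/13) - (792/2197)/(-1678/169) = -40715/10907.

-40715/10907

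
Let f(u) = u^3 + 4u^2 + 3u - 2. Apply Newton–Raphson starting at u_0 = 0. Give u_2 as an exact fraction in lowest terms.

f'(u) = 3u^2 + 8u + 3.
f(0) = -2, f'(0) = 3, so u_1 = 0 - (-2)/3 = 2/3.
f(2/3) = 56/27, f'(2/3) = 29/3, so u_2 = (2/3) - (56/27)/(29/3) = 118/261.

118/261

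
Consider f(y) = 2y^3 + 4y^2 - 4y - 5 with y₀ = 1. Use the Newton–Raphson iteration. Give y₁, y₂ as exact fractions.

y₁ = 13/10, y₂ = 5137/4135

f'(y) = 6y^2 + 8y - 4.
f(1) = -3, f'(1) = 10, so y₁ = 1 - (-3)/10 = 13/10.
f(13/10) = 477/500, f'(13/10) = 827/50, so y₂ = (13/10) - (477/500)/(827/50) = 5137/4135.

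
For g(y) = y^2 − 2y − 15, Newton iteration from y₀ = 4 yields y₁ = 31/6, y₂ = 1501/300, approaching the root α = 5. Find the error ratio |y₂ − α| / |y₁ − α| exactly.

1/50

y₁ − α = 31/6 − 5 = 1/6, so |y₁ − α| = 1/6.
y₂ − α = 1501/300 − 5 = 1/300, so |y₂ − α| = 1/300.
Ratio = (1/300) / (1/6) = 1/50.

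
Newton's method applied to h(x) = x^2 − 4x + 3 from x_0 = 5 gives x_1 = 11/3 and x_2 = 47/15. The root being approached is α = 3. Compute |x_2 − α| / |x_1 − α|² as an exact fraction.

3/10

x_1 − α = 11/3 − 3 = 2/3, so |x_1 − α| = 2/3.
x_2 − α = 47/15 − 3 = 2/15, so |x_2 − α| = 2/15.
|x_1 − α|² = 4/9.
Ratio = (2/15) / (4/9) = 3/10.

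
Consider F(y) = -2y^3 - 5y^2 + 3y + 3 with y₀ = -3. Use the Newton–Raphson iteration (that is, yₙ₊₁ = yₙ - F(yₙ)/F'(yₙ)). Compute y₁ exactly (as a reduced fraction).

-20/7

F'(y) = -6y^2 - 10y + 3.
F(-3) = 3, F'(-3) = -21, so y₁ = (-3) - 3/(-21) = -20/7.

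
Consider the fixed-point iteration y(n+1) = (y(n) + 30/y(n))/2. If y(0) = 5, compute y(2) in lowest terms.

y(1) = (5 + 30/5)/2 = 11/2.
y(2) = (11/2 + 30/(11/2))/2 = 241/44.

241/44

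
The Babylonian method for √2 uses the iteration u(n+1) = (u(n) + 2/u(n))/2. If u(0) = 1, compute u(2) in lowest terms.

17/12

u(1) = (1 + 2/1)/2 = 3/2.
u(2) = (3/2 + 2/(3/2))/2 = 17/12.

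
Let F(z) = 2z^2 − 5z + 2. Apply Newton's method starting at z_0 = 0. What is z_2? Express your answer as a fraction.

42/85

F'(z) = 4z − 5.
F(0) = 2, F'(0) = −5, so z_1 = 0 − 2/(−5) = 2/5.
F(2/5) = 8/25, F'(2/5) = −17/5, so z_2 = (2/5) − (8/25)/(−17/5) = 42/85.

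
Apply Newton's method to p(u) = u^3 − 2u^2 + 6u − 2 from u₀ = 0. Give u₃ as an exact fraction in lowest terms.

17983/48519

p'(u) = 3u^2 − 4u + 6.
p(0) = −2, p'(0) = 6, so u₁ = 0 − (−2)/6 = 1/3.
p(1/3) = −5/27, p'(1/3) = 5, so u₂ = (1/3) − (−5/27)/5 = 10/27.
p(10/27) = −26/19683, p'(10/27) = 1198/243, so u₃ = (10/27) − (−26/19683)/(1198/243) = 17983/48519.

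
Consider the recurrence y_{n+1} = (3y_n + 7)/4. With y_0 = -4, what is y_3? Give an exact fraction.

151/64

y_1 = (3·(-4) + 7)/4 = -5/4.
y_2 = (3·(-5/4) + 7)/4 = 13/16.
y_3 = (3·(13/16) + 7)/4 = 151/64.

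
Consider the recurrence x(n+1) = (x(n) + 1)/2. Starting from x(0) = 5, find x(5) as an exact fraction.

x(1) = (5 + 1)/2 = 3.
x(2) = (3 + 1)/2 = 2.
x(3) = (2 + 1)/2 = 3/2.
x(4) = ((3/2) + 1)/2 = 5/4.
x(5) = ((5/4) + 1)/2 = 9/8.

9/8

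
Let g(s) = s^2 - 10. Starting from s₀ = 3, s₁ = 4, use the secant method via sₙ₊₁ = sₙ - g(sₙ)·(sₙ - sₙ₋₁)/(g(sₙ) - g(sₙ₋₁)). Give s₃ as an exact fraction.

g(3) = -1, g(4) = 6. s₂ = 4 - 6·(4 - 3)/(6 - (-1)) = 22/7.
g(4) = 6, g(22/7) = -6/49. s₃ = (22/7) - (-6/49)·((22/7) - 4)/((-6/49) - 6) = 79/25.

79/25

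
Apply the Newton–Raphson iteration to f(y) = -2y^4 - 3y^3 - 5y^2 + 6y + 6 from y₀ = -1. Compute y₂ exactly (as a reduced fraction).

f'(y) = -8y^3 - 9y^2 - 10y + 6.
f(-1) = -4, f'(-1) = 15, so y₁ = (-1) - (-4)/15 = -11/15.
f(-11/15) = -24512/50625, f'(-11/15) = 39313/3375, so y₂ = (-11/15) - (-24512/50625)/(39313/3375) = -135977/196565.

-135977/196565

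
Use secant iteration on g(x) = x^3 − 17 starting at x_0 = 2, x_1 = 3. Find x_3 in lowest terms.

g(2) = −9, g(3) = 10. x_2 = 3 − 10·(3 − 2)/(10 − (−9)) = 47/19.
g(3) = 10, g(47/19) = −12780/6859. x_3 = (47/19) − (−12780/6859)·((47/19) − 3)/((−12780/6859) − 10) = 20801/8137.

20801/8137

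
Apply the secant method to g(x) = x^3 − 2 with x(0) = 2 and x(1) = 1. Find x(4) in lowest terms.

g(2) = 6, g(1) = −1. x(2) = 1 − (−1)·(1 − 2)/((−1) − 6) = 8/7.
g(1) = −1, g(8/7) = −174/343. x(3) = (8/7) − (−174/343)·((8/7) − 1)/((−174/343) − (−1)) = 218/169.
g(8/7) = −174/343, g(218/169) = 706614/4826809. x(4) = (218/169) − (706614/4826809)·((218/169) − (8/7))/((706614/4826809) − (−174/343)) = 1303035/1036622.

1303035/1036622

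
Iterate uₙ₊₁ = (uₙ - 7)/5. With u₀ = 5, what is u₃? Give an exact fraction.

-212/125

u₁ = (5 - 7)/5 = -2/5.
u₂ = ((-2/5) - 7)/5 = -37/25.
u₃ = ((-37/25) - 7)/5 = -212/125.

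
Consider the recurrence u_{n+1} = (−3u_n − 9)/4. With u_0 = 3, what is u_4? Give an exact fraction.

9/128

u_1 = (−3·3 − 9)/4 = −9/2.
u_2 = (−3·(−9/2) − 9)/4 = 9/8.
u_3 = (−3·(9/8) − 9)/4 = −99/32.
u_4 = (−3·(−99/32) − 9)/4 = 9/128.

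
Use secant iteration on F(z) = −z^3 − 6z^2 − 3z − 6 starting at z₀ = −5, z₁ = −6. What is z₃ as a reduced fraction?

−785/139

F(−5) = −16, F(−6) = 12. z₂ = (−6) − 12·((−6) − (−5))/(12 − (−16)) = −39/7.
F(−6) = 12, F(−39/7) = −888/343. z₃ = (−39/7) − (−888/343)·((−39/7) − (−6))/((−888/343) − 12) = −785/139.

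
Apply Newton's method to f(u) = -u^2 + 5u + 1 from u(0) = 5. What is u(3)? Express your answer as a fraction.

f'(u) = -2u + 5.
f(5) = 1, f'(5) = -5, so u(1) = 5 - 1/(-5) = 26/5.
f(26/5) = -1/25, f'(26/5) = -27/5, so u(2) = (26/5) - (-1/25)/(-27/5) = 701/135.
f(701/135) = -1/18225, f'(701/135) = -727/135, so u(3) = (701/135) - (-1/18225)/(-727/135) = 509626/98145.

509626/98145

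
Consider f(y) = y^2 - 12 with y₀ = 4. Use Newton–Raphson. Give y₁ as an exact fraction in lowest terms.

7/2

f'(y) = 2y.
f(4) = 4, f'(4) = 8, so y₁ = 4 - 4/8 = 7/2.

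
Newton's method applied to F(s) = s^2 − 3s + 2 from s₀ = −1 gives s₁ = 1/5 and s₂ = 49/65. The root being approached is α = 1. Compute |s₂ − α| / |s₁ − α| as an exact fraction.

4/13

s₁ − α = 1/5 − 1 = −4/5, so |s₁ − α| = 4/5.
s₂ − α = 49/65 − 1 = −16/65, so |s₂ − α| = 16/65.
Ratio = (16/65) / (4/5) = 4/13.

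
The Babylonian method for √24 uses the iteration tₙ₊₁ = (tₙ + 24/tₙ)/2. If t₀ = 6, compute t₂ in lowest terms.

t₁ = (6 + 24/6)/2 = 5.
t₂ = (5 + 24/5)/2 = 49/10.

49/10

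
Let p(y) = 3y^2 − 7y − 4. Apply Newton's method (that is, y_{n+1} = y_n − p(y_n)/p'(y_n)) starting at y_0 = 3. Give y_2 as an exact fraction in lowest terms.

3367/1199

p'(y) = 6y − 7.
p(3) = 2, p'(3) = 11, so y_1 = 3 − 2/11 = 31/11.
p(31/11) = 12/121, p'(31/11) = 109/11, so y_2 = (31/11) − (12/121)/(109/11) = 3367/1199.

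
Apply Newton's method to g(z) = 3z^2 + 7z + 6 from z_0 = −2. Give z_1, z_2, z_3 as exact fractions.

z_1 = −6/5, z_2 = 42/5, z_3 = 5142/1435

g'(z) = 6z + 7.
g(−2) = 4, g'(−2) = −5, so z_1 = (−2) − 4/(−5) = −6/5.
g(−6/5) = 48/25, g'(−6/5) = −1/5, so z_2 = (−6/5) − (48/25)/(−1/5) = 42/5.
g(42/5) = 6912/25, g'(42/5) = 287/5, so z_3 = (42/5) − (6912/25)/(287/5) = 5142/1435.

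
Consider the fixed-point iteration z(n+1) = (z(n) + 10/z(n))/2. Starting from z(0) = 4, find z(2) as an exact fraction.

z(1) = (4 + 10/4)/2 = 13/4.
z(2) = (13/4 + 10/(13/4))/2 = 329/104.

329/104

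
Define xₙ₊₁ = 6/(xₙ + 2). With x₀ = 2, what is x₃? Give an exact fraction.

21/13

x₁ = 6/(2 + 2) = 3/2.
x₂ = 6/(3/2 + 2) = 12/7.
x₃ = 6/(12/7 + 2) = 21/13.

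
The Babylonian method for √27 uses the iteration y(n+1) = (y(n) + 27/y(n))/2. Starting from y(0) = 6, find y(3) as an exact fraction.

56451/10864

y(1) = (6 + 27/6)/2 = 21/4.
y(2) = (21/4 + 27/(21/4))/2 = 291/56.
y(3) = (291/56 + 27/(291/56))/2 = 56451/10864.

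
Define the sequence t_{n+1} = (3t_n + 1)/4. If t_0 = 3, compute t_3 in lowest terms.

t_1 = (3·3 + 1)/4 = 5/2.
t_2 = (3·(5/2) + 1)/4 = 17/8.
t_3 = (3·(17/8) + 1)/4 = 59/32.

59/32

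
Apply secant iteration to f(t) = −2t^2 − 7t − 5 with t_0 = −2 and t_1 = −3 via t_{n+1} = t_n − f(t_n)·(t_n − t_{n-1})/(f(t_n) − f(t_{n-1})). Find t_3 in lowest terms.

−27/11

f(−2) = 1, f(−3) = −2. t_2 = (−3) − (−2)·((−3) − (−2))/((−2) − 1) = −7/3.
f(−3) = −2, f(−7/3) = 4/9. t_3 = (−7/3) − (4/9)·((−7/3) − (−3))/((4/9) − (−2)) = −27/11.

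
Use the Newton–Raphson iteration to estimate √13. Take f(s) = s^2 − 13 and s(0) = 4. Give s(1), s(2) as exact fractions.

f'(s) = 2s.
f(4) = 3, f'(4) = 8, so s(1) = 4 − 3/8 = 29/8.
f(29/8) = 9/64, f'(29/8) = 29/4, so s(2) = (29/8) − (9/64)/(29/4) = 1673/464.

s(1) = 29/8, s(2) = 1673/464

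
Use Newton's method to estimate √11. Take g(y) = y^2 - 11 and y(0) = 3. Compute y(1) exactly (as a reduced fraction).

10/3

g'(y) = 2y.
g(3) = -2, g'(3) = 6, so y(1) = 3 - (-2)/6 = 10/3.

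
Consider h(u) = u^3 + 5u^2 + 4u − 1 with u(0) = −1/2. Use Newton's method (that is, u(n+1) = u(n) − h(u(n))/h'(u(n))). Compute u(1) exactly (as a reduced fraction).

−8

h'(u) = 3u^2 + 10u + 4.
h(−1/2) = −15/8, h'(−1/2) = −1/4, so u(1) = (−1/2) − (−15/8)/(−1/4) = −8.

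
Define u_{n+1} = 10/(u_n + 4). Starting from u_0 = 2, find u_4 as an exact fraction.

490/281

u_1 = 10/(2 + 4) = 5/3.
u_2 = 10/(5/3 + 4) = 30/17.
u_3 = 10/(30/17 + 4) = 85/49.
u_4 = 10/(85/49 + 4) = 490/281.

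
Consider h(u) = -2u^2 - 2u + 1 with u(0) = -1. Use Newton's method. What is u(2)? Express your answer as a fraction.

h'(u) = -4u - 2.
h(-1) = 1, h'(-1) = 2, so u(1) = (-1) - 1/2 = -3/2.
h(-3/2) = -1/2, h'(-3/2) = 4, so u(2) = (-3/2) - (-1/2)/4 = -11/8.

-11/8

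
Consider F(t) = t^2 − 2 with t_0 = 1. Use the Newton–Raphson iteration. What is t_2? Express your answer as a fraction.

F'(t) = 2t.
F(1) = −1, F'(1) = 2, so t_1 = 1 − (−1)/2 = 3/2.
F(3/2) = 1/4, F'(3/2) = 3, so t_2 = (3/2) − (1/4)/3 = 17/12.

17/12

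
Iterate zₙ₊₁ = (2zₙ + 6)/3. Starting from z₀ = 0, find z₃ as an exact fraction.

38/9

z₁ = (2·0 + 6)/3 = 2.
z₂ = (2·2 + 6)/3 = 10/3.
z₃ = (2·(10/3) + 6)/3 = 38/9.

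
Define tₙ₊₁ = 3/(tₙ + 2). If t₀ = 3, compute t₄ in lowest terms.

t₁ = 3/(3 + 2) = 3/5.
t₂ = 3/(3/5 + 2) = 15/13.
t₃ = 3/(15/13 + 2) = 39/41.
t₄ = 3/(39/41 + 2) = 123/121.

123/121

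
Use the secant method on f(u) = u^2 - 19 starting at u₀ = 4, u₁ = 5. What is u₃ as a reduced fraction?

61/14

f(4) = -3, f(5) = 6. u₂ = 5 - 6·(5 - 4)/(6 - (-3)) = 13/3.
f(5) = 6, f(13/3) = -2/9. u₃ = (13/3) - (-2/9)·((13/3) - 5)/((-2/9) - 6) = 61/14.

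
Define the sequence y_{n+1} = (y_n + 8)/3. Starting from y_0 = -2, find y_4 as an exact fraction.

106/27

y_1 = ((-2) + 8)/3 = 2.
y_2 = (2 + 8)/3 = 10/3.
y_3 = ((10/3) + 8)/3 = 34/9.
y_4 = ((34/9) + 8)/3 = 106/27.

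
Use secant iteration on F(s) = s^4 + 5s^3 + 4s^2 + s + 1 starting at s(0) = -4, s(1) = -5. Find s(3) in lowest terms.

-3655997/903697

F(-4) = -3, F(-5) = 96. s(2) = (-5) - 96·((-5) - (-4))/(96 - (-3)) = -133/33.
F(-5) = 96, F(-133/33) = -1824800/1185921. s(3) = (-133/33) - (-1824800/1185921)·((-133/33) - (-5))/((-1824800/1185921) - 96) = -3655997/903697.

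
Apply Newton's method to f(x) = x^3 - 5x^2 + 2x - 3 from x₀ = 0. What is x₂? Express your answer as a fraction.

6/25

f'(x) = 3x^2 - 10x + 2.
f(0) = -3, f'(0) = 2, so x₁ = 0 - (-3)/2 = 3/2.
f(3/2) = -63/8, f'(3/2) = -25/4, so x₂ = (3/2) - (-63/8)/(-25/4) = 6/25.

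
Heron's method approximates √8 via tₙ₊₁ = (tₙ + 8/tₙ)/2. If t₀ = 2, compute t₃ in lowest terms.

577/204

t₁ = (2 + 8/2)/2 = 3.
t₂ = (3 + 8/3)/2 = 17/6.
t₃ = (17/6 + 8/(17/6))/2 = 577/204.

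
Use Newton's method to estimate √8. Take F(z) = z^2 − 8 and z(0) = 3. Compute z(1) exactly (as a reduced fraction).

F'(z) = 2z.
F(3) = 1, F'(3) = 6, so z(1) = 3 − 1/6 = 17/6.

17/6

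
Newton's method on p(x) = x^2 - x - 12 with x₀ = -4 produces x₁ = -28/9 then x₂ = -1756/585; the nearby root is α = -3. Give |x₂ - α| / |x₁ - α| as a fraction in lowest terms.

1/65

x₁ - α = -28/9 - (-3) = -28/9 + 3 = -1/9, so |x₁ - α| = 1/9.
x₂ - α = -1756/585 - (-3) = -1756/585 + 3 = -1/585, so |x₂ - α| = 1/585.
Ratio = (1/585) / (1/9) = 1/65.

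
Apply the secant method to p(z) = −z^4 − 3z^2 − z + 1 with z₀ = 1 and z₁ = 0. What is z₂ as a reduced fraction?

1/5

p(1) = −4, p(0) = 1. z₂ = 0 − 1·(0 − 1)/(1 − (−4)) = 1/5.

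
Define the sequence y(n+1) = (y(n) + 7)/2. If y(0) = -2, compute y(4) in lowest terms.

103/16

y(1) = ((-2) + 7)/2 = 5/2.
y(2) = ((5/2) + 7)/2 = 19/4.
y(3) = ((19/4) + 7)/2 = 47/8.
y(4) = ((47/8) + 7)/2 = 103/16.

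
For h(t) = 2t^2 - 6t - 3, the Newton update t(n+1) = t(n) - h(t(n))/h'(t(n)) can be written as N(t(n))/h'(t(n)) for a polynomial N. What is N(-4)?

h'(t) = 4t - 6.
N(t) = t·h'(t) - h(t) = t·(4t - 6) - (2t^2 - 6t - 3) = 2t^2 + 3.
N(-4) = 35.

35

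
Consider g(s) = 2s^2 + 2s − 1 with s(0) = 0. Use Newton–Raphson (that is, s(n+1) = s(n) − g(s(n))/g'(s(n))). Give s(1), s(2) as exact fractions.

g'(s) = 4s + 2.
g(0) = −1, g'(0) = 2, so s(1) = 0 − (−1)/2 = 1/2.
g(1/2) = 1/2, g'(1/2) = 4, so s(2) = (1/2) − (1/2)/4 = 3/8.

s(1) = 1/2, s(2) = 3/8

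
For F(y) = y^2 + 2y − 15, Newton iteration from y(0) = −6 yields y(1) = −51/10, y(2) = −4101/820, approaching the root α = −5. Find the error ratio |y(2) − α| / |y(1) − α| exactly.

y(1) − α = −51/10 − (−5) = −51/10 + 5 = −1/10, so |y(1) − α| = 1/10.
y(2) − α = −4101/820 − (−5) = −4101/820 + 5 = −1/820, so |y(2) − α| = 1/820.
Ratio = (1/820) / (1/10) = 1/82.

1/82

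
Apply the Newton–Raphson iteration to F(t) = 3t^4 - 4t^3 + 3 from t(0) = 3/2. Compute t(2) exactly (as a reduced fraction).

F'(t) = 12t^3 - 12t^2.
F(3/2) = 75/16, F'(3/2) = 27/2, so t(1) = (3/2) - (75/16)/(27/2) = 83/72.
F(83/72) = 19440625/8957952, F'(83/72) = 75779/31104, so t(2) = (83/72) - (19440625/8957952)/(75779/31104) = 1906001/7274784.

1906001/7274784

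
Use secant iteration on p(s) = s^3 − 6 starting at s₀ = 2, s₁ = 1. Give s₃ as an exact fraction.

p(2) = 2, p(1) = −5. s₂ = 1 − (−5)·(1 − 2)/((−5) − 2) = 12/7.
p(1) = −5, p(12/7) = −330/343. s₃ = (12/7) − (−330/343)·((12/7) − 1)/((−330/343) − (−5)) = 522/277.

522/277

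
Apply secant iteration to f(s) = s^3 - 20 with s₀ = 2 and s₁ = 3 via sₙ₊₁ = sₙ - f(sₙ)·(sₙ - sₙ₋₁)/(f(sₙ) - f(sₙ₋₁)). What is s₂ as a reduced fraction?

f(2) = -12, f(3) = 7. s₂ = 3 - 7·(3 - 2)/(7 - (-12)) = 50/19.

50/19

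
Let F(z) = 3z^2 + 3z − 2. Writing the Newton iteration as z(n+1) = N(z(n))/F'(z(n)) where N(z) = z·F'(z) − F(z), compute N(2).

14

F'(z) = 6z + 3.
N(z) = z·F'(z) − F(z) = z·(6z + 3) − (3z^2 + 3z − 2) = 3z^2 + 2.
N(2) = 14.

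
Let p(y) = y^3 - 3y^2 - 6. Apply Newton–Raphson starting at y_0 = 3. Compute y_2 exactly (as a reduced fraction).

p'(y) = 3y^2 - 6y.
p(3) = -6, p'(3) = 9, so y_1 = 3 - (-6)/9 = 11/3.
p(11/3) = 80/27, p'(11/3) = 55/3, so y_2 = (11/3) - (80/27)/(55/3) = 347/99.

347/99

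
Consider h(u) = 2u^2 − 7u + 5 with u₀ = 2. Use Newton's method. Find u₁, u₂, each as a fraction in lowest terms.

h'(u) = 4u − 7.
h(2) = −1, h'(2) = 1, so u₁ = 2 − (−1)/1 = 3.
h(3) = 2, h'(3) = 5, so u₂ = 3 − 2/5 = 13/5.

u₁ = 3, u₂ = 13/5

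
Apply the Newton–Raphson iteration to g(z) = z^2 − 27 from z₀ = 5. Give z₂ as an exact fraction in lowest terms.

g'(z) = 2z.
g(5) = −2, g'(5) = 10, so z₁ = 5 − (−2)/10 = 26/5.
g(26/5) = 1/25, g'(26/5) = 52/5, so z₂ = (26/5) − (1/25)/(52/5) = 1351/260.

1351/260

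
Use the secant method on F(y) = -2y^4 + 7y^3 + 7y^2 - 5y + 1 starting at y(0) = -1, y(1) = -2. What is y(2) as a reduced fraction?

-57/53

F(-1) = 4, F(-2) = -49. y(2) = (-2) - (-49)·((-2) - (-1))/((-49) - 4) = -57/53.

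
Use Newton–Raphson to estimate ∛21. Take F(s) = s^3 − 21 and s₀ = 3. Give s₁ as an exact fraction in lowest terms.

25/9

F'(s) = 3s^2.
F(3) = 6, F'(3) = 27, so s₁ = 3 − 6/27 = 25/9.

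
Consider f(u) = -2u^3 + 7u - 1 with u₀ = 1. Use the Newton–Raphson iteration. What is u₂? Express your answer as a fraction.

-109/47

f'(u) = -6u^2 + 7.
f(1) = 4, f'(1) = 1, so u₁ = 1 - 4/1 = -3.
f(-3) = 32, f'(-3) = -47, so u₂ = (-3) - 32/(-47) = -109/47.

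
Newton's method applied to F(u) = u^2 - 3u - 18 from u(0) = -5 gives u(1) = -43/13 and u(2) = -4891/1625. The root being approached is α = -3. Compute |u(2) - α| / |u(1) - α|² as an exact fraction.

u(1) - α = -43/13 - (-3) = -43/13 + 3 = -4/13, so |u(1) - α| = 4/13.
u(2) - α = -4891/1625 - (-3) = -4891/1625 + 3 = -16/1625, so |u(2) - α| = 16/1625.
|u(1) - α|² = 16/169.
Ratio = (16/1625) / (16/169) = 13/125.

13/125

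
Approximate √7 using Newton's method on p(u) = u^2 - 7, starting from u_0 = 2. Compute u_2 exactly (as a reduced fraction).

233/88

p'(u) = 2u.
p(2) = -3, p'(2) = 4, so u_1 = 2 - (-3)/4 = 11/4.
p(11/4) = 9/16, p'(11/4) = 11/2, so u_2 = (11/4) - (9/16)/(11/2) = 233/88.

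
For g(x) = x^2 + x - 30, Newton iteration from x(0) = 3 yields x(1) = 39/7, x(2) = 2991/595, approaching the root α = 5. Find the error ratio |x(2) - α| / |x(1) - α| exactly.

x(1) - α = 39/7 - 5 = 4/7, so |x(1) - α| = 4/7.
x(2) - α = 2991/595 - 5 = 16/595, so |x(2) - α| = 16/595.
Ratio = (16/595) / (4/7) = 4/85.

4/85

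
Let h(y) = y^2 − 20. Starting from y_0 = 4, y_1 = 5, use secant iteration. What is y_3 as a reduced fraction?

h(4) = −4, h(5) = 5. y_2 = 5 − 5·(5 − 4)/(5 − (−4)) = 40/9.
h(5) = 5, h(40/9) = −20/81. y_3 = (40/9) − (−20/81)·((40/9) − 5)/((−20/81) − 5) = 76/17.

76/17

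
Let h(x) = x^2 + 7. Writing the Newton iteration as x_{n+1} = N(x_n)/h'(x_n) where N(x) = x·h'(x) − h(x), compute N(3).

2

h'(x) = 2x.
N(x) = x·h'(x) − h(x) = x·(2x) − (x^2 + 7) = x^2 − 7.
N(3) = 2.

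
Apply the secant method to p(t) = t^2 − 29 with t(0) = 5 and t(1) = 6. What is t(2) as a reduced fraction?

p(5) = −4, p(6) = 7. t(2) = 6 − 7·(6 − 5)/(7 − (−4)) = 59/11.

59/11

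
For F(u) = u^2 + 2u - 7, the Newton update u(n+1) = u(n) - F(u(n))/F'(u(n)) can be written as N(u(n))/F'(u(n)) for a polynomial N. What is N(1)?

8

F'(u) = 2u + 2.
N(u) = u·F'(u) - F(u) = u·(2u + 2) - (u^2 + 2u - 7) = u^2 + 7.
N(1) = 8.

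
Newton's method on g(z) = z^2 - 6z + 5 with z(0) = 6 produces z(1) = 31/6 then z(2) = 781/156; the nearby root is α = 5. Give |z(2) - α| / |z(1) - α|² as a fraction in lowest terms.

z(1) - α = 31/6 - 5 = 1/6, so |z(1) - α| = 1/6.
z(2) - α = 781/156 - 5 = 1/156, so |z(2) - α| = 1/156.
|z(1) - α|² = 1/36.
Ratio = (1/156) / (1/36) = 3/13.

3/13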